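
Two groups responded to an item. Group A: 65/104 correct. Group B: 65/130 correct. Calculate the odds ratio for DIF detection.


Odds_A = 65/39 = 1.6667
Odds_B = 65/65 = 1.0
OR = Odds_A / Odds_B = 1.6667 / 1.0
Exactly, OR = (65 * 65) / (39 * 65) = 4225 / 2535
OR = 1.6667

1.6667


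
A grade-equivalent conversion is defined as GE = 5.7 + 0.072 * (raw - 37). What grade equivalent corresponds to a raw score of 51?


raw - median = 51 - 37 = 14
slope * diff = 0.072 * 14 = 1.008
GE = 5.7 + 1.008
GE = 6.708

6.708


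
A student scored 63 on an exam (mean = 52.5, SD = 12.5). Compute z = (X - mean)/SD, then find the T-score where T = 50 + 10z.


z = (X - mean) / SD = (63 - 52.5) / 12.5
z = 10.5 / 12.5
z = 0.84
T-score = T = 50 + 10z
Carry z at full precision (z = 10.5 / 12.5) into the conversion:
T-score = 50 + 10 * (10.5 / 12.5) = 50 + 105 / 12.5
T-score = 50 + 8.4
T-score = 58.4

58.4


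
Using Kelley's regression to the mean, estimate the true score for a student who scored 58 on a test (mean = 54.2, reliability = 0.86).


T_est = rxx * X + (1 - rxx) * mean
T_est = 0.86 * 58 + 0.14 * 54.2
T_est = 49.88 + 7.588
T_est = 57.468

57.468


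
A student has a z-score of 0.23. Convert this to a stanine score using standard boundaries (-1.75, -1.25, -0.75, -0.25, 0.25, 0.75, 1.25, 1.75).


Stanine boundaries: [-1.75, -1.25, -0.75, -0.25, 0.25, 0.75, 1.25, 1.75]
z = 0.23
Check each boundary:
  z >= -1.75 -> could be stanine 2
  z >= -1.25 -> could be stanine 3
  z >= -0.75 -> could be stanine 4
  z >= -0.25 -> could be stanine 5
  z < 0.25
  z < 0.75
  z < 1.25
  z < 1.75
Highest qualifying boundary gives stanine = 5

5


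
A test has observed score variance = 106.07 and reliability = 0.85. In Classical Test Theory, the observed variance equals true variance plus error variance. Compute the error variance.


var_true = rxx * var_obs = 0.85 * 106.07 = 90.1595
var_error = var_obs - var_true
var_error = 106.07 - 90.1595
var_error = 15.9105

15.9105


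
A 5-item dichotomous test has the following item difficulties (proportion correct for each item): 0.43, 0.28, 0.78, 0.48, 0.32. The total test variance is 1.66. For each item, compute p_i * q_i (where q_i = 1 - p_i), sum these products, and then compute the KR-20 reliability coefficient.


For each item, compute p_i * q_i:
  Item 1: 0.43 * 0.57 = 0.2451
  Item 2: 0.28 * 0.72 = 0.2016
  Item 3: 0.78 * 0.22 = 0.1716
  Item 4: 0.48 * 0.52 = 0.2496
  Item 5: 0.32 * 0.68 = 0.2176
Sum(p_i * q_i) = 0.2451 + 0.2016 + 0.1716 + 0.2496 + 0.2176 = 1.0855
KR-20 = (k/(k-1)) * (1 - Sum(p_i*q_i) / Var_total)
= (5/4) * (1 - 1.0855/1.66)
= 1.25 * 0.3461
KR-20 = 0.4326

0.4326


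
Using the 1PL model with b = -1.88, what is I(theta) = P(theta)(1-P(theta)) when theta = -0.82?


P = 1/(1+exp(-(-0.82--1.88))) = 0.7427
I = P*(1-P) = 0.7427 * 0.2573
I = 0.1911

0.1911


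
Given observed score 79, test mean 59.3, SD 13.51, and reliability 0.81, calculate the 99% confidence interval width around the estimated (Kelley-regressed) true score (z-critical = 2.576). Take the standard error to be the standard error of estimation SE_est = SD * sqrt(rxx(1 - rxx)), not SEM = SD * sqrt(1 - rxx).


True score estimate = 0.81*79 + 0.19*59.3 = 75.257
SE_est = SD * sqrt(rxx * (1 - rxx)) = 13.51 * sqrt(0.81 * 0.19) = 13.51 * sqrt(0.1539) = 5.299985
CI = T_est +/- z * SE_est, so width = 2 * z * SE_est = 2 * 2.576 * 5.299985
Width = 27.3055

27.3055


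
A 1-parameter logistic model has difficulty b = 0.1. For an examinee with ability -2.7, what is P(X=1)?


theta - b = -2.7 - 0.1 = -2.8
exp(-(theta - b)) = exp(2.8) = 16.4446
P = 1 / (1 + 16.4446)
P = 0.0573

0.0573


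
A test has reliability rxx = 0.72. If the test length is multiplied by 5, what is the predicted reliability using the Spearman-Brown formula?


r_new = (n * rxx) / (1 + (n-1) * rxx)
r_new = (5 * 0.72) / (1 + 4 * 0.72)
r_new = 3.6 / 3.88
r_new = 0.9278

0.9278


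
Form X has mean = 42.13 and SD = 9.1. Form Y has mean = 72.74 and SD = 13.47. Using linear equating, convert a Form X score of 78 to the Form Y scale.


slope = SD_Y / SD_X = 13.47 / 9.1 ~ 1.4802
intercept = mean_Y - slope * mean_X = 72.74 - (13.47 / 9.1) * 42.13 ~ 10.3783
Y = slope * X + intercept. To avoid rounding drift from the rounded slope/intercept, evaluate the equivalent form Y = mean_Y + SD_Y * (X - mean_X) / SD_X at full precision:
Y = 72.74 + 13.47 * (78 - 42.13) / 9.1
Y = 72.74 + 13.47 * 35.87 / 9.1
Y = 72.74 + 483.1689 / 9.1
Y = 72.74 + 53.0955
Y = 125.8355

125.8355


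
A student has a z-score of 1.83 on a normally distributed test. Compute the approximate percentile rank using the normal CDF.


CDF(z) = 0.5 * (1 + erf(z/sqrt(2)))
erf(1.294) = 0.9328
CDF = 0.9664
Percentile rank = 0.9664 * 100 = 96.64

96.64


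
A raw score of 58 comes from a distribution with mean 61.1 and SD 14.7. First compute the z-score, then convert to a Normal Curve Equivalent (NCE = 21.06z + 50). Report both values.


z = (X - mean) / SD = (58 - 61.1) / 14.7
z = -3.1 / 14.7
z = -0.2109
NCE = NCE = 21.06z + 50
Carry z at full precision (z = -3.1 / 14.7) into the conversion:
NCE = 21.06 * (-3.1 / 14.7) + 50 = -65.286 / 14.7 + 50
NCE = -4.4412 + 50
NCE = 45.5588

45.5588


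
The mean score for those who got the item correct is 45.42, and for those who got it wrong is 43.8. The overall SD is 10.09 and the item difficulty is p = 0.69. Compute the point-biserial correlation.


q = 1 - p = 0.31
rpb = ((M1 - M0) / SD) * sqrt(p * q)
rpb = ((45.42 - 43.8) / 10.09) * sqrt(0.69 * 0.31)
rpb = 0.0743

0.0743


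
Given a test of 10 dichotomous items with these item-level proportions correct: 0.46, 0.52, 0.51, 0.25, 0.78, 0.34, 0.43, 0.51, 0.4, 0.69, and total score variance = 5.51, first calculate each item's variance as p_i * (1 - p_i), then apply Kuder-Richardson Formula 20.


For each item, compute p_i * q_i:
  Item 1: 0.46 * 0.54 = 0.2484
  Item 2: 0.52 * 0.48 = 0.2496
  Item 3: 0.51 * 0.49 = 0.2499
  Item 4: 0.25 * 0.75 = 0.1875
  Item 5: 0.78 * 0.22 = 0.1716
  Item 6: 0.34 * 0.66 = 0.2244
  Item 7: 0.43 * 0.57 = 0.2451
  Item 8: 0.51 * 0.49 = 0.2499
  Item 9: 0.4 * 0.6 = 0.24
  Item 10: 0.69 * 0.31 = 0.2139
Sum(p_i * q_i) = 0.2484 + 0.2496 + 0.2499 + 0.1875 + 0.1716 + 0.2244 + 0.2451 + 0.2499 + 0.24 + 0.2139 = 2.2803
KR-20 = (k/(k-1)) * (1 - Sum(p_i*q_i) / Var_total)
= (10/9) * (1 - 2.2803/5.51)
= 1.1111 * 0.5862
KR-20 = 0.6513

0.6513


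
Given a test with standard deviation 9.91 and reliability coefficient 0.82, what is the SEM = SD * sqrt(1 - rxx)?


SEM = SD * sqrt(1 - rxx)
SEM = 9.91 * sqrt(1 - 0.82)
SEM = 9.91 * sqrt(0.18) = 9.91 * 0.424264
SEM = 4.2045

4.2045


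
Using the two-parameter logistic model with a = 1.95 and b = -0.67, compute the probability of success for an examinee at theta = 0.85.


a*(theta - b) = 1.95 * (0.85 - -0.67) = 2.964
exp(-2.964) = 0.0516
P = 1 / (1 + 0.0516)
P = 0.9509

0.9509


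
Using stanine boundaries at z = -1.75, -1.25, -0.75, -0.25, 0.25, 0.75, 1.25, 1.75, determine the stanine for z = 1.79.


Stanine boundaries: [-1.75, -1.25, -0.75, -0.25, 0.25, 0.75, 1.25, 1.75]
z = 1.79
Check each boundary:
  z >= -1.75 -> could be stanine 2
  z >= -1.25 -> could be stanine 3
  z >= -0.75 -> could be stanine 4
  z >= -0.25 -> could be stanine 5
  z >= 0.25 -> could be stanine 6
  z >= 0.75 -> could be stanine 7
  z >= 1.25 -> could be stanine 8
  z >= 1.75 -> could be stanine 9
Highest qualifying boundary gives stanine = 9

9


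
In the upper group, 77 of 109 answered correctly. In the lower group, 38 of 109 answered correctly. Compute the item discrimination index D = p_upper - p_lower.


p_upper = 77/109 = 0.7064
p_lower = 38/109 = 0.3486
D = 0.7064 - 0.3486 = 0.3578

0.3578


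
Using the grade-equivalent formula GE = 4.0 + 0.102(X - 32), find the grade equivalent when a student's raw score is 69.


raw - median = 69 - 32 = 37
slope * diff = 0.102 * 37 = 3.774
GE = 4.0 + 3.774
GE = 7.774

7.774


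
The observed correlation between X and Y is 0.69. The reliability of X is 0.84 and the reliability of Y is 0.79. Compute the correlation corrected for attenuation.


r_corrected = rxy / sqrt(rxx * ryy)
= 0.69 / sqrt(0.84 * 0.79)
= 0.69 / sqrt(0.6636)
= 0.69 / 0.814616
r_corrected = 0.847

0.847


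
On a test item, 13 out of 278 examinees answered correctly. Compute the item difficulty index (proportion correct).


Item difficulty p = number correct / total examinees
p = 13 / 278
p = 0.0468

0.0468


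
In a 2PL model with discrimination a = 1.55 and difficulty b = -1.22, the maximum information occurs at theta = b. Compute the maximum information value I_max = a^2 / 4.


For 2PL, max info at theta = b = -1.22
I_max = a^2 / 4 = 1.55^2 / 4
= 2.4025 / 4
I_max = 0.6006

0.6006


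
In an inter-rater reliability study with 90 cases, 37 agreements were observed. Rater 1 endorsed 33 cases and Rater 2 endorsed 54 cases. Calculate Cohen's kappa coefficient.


P_o = 37/90 = 0.411111
P_e = (33*54 + 57*36) / 8100 = 0.473333
kappa = (P_o - P_e) / (1 - P_e)
kappa = (0.411111 - 0.473333) / (1 - 0.473333)
kappa = -0.1181

-0.1181


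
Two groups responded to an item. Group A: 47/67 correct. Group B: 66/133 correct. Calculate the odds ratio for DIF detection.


Odds_A = 47/20 = 2.35
Odds_B = 66/67 = 0.9851
OR = Odds_A / Odds_B = 2.35 / 0.9851
Exactly, OR = (47 * 67) / (20 * 66) = 3149 / 1320
OR = 2.3856

2.3856


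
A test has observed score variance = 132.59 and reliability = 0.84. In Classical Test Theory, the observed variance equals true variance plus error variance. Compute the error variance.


var_true = rxx * var_obs = 0.84 * 132.59 = 111.3756
var_error = var_obs - var_true
var_error = 132.59 - 111.3756
var_error = 21.2144

21.2144


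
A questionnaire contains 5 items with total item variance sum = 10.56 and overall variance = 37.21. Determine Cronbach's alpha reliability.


alpha = (k/(k-1)) * (1 - sum(si^2)/s_total^2)
= (5/4) * (1 - 10.56/37.21)
alpha = 0.8953

0.8953


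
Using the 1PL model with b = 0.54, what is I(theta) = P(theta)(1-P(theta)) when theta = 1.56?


P = 1/(1+exp(-(1.56-0.54))) = 0.735
I = P*(1-P) = 0.735 * 0.265
I = 0.1948

0.1948


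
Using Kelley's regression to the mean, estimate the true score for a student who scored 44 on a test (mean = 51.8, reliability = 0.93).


T_est = rxx * X + (1 - rxx) * mean
T_est = 0.93 * 44 + 0.07 * 51.8
T_est = 40.92 + 3.626
T_est = 44.546

44.546


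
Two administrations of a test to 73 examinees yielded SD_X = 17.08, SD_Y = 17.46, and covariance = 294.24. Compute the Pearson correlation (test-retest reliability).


r = cov(X,Y) / (SD_X * SD_Y)
r = 294.24 / (17.08 * 17.46)
r = 294.24 / 298.2168
r = 0.9867

0.9867


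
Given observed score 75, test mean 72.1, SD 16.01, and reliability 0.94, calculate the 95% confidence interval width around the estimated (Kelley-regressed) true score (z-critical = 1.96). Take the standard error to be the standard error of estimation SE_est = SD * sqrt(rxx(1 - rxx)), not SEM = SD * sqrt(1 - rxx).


True score estimate = 0.94*75 + 0.06*72.1 = 74.826
SE_est = SD * sqrt(rxx * (1 - rxx)) = 16.01 * sqrt(0.94 * 0.06) = 16.01 * sqrt(0.0564) = 3.802164
CI = T_est +/- z * SE_est, so width = 2 * z * SE_est = 2 * 1.96 * 3.802164
Width = 14.9045

14.9045


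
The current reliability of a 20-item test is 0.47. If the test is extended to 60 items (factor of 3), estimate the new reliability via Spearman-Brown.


r_new = (n * rxx) / (1 + (n-1) * rxx)
r_new = (3 * 0.47) / (1 + 2 * 0.47)
r_new = 1.41 / 1.94
r_new = 0.7268

0.7268


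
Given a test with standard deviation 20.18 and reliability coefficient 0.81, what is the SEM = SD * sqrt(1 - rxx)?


SEM = SD * sqrt(1 - rxx)
SEM = 20.18 * sqrt(1 - 0.81)
SEM = 20.18 * sqrt(0.19) = 20.18 * 0.43589
SEM = 8.7963

8.7963


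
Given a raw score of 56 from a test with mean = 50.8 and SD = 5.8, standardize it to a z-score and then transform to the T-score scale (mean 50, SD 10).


z = (X - mean) / SD = (56 - 50.8) / 5.8
z = 5.2 / 5.8
z = 0.8966
T-score = T = 50 + 10z
Carry z at full precision (z = 5.2 / 5.8) into the conversion:
T-score = 50 + 10 * (5.2 / 5.8) = 50 + 52 / 5.8
T-score = 50 + 8.9655
T-score = 58.9655

58.9655


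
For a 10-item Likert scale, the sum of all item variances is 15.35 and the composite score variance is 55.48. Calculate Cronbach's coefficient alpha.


alpha = (k/(k-1)) * (1 - sum(si^2)/s_total^2)
= (10/9) * (1 - 15.35/55.48)
alpha = 0.8037

0.8037


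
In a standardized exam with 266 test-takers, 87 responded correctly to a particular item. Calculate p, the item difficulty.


Item difficulty p = number correct / total examinees
p = 87 / 266
p = 0.3271

0.3271


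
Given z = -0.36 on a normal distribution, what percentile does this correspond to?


CDF(z) = 0.5 * (1 + erf(z/sqrt(2)))
erf(-0.2546) = -0.2812
CDF = 0.3594
Percentile rank = 0.3594 * 100 = 35.94

35.94


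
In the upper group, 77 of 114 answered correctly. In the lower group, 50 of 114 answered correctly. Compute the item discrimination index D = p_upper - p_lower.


p_upper = 77/114 = 0.6754
p_lower = 50/114 = 0.4386
D = 0.6754 - 0.4386 = 0.2368

0.2368


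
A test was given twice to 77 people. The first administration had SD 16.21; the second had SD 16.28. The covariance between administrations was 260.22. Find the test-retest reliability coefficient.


r = cov(X,Y) / (SD_X * SD_Y)
r = 260.22 / (16.21 * 16.28)
r = 260.22 / 263.8988
r = 0.9861

0.9861


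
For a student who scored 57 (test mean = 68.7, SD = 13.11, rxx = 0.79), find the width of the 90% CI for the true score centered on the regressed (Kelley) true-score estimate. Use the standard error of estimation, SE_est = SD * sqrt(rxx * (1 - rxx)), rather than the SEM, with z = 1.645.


True score estimate = 0.79*57 + 0.21*68.7 = 59.457
SE_est = SD * sqrt(rxx * (1 - rxx)) = 13.11 * sqrt(0.79 * 0.21) = 13.11 * sqrt(0.1659) = 5.339811
CI = T_est +/- z * SE_est, so width = 2 * z * SE_est = 2 * 1.645 * 5.339811
Width = 17.568

17.568


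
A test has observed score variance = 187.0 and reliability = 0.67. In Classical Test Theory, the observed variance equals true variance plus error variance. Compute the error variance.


var_true = rxx * var_obs = 0.67 * 187.0 = 125.29
var_error = var_obs - var_true
var_error = 187.0 - 125.29
var_error = 61.71

61.71


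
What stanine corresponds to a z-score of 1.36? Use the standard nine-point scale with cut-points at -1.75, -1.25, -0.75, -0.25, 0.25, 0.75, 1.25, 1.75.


Stanine boundaries: [-1.75, -1.25, -0.75, -0.25, 0.25, 0.75, 1.25, 1.75]
z = 1.36
Check each boundary:
  z >= -1.75 -> could be stanine 2
  z >= -1.25 -> could be stanine 3
  z >= -0.75 -> could be stanine 4
  z >= -0.25 -> could be stanine 5
  z >= 0.25 -> could be stanine 6
  z >= 0.75 -> could be stanine 7
  z >= 1.25 -> could be stanine 8
  z < 1.75
Highest qualifying boundary gives stanine = 8

8


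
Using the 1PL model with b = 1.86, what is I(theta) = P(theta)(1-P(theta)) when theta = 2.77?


P = 1/(1+exp(-(2.77-1.86))) = 0.713
I = P*(1-P) = 0.713 * 0.287
I = 0.2046

0.2046


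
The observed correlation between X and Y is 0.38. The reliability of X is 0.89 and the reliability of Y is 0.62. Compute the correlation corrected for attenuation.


r_corrected = rxy / sqrt(rxx * ryy)
= 0.38 / sqrt(0.89 * 0.62)
= 0.38 / sqrt(0.5518)
= 0.38 / 0.742832
r_corrected = 0.5116

0.5116


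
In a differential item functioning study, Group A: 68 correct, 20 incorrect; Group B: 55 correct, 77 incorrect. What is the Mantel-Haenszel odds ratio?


Odds_A = 68/20 = 3.4
Odds_B = 55/77 = 0.7143
OR = Odds_A / Odds_B = 3.4 / 0.7143
Exactly, OR = (68 * 77) / (20 * 55) = 5236 / 1100
OR = 4.76

4.76


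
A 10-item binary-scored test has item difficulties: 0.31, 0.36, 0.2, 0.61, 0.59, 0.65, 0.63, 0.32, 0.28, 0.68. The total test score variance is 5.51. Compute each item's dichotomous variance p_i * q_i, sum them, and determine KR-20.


For each item, compute p_i * q_i:
  Item 1: 0.31 * 0.69 = 0.2139
  Item 2: 0.36 * 0.64 = 0.2304
  Item 3: 0.2 * 0.8 = 0.16
  Item 4: 0.61 * 0.39 = 0.2379
  Item 5: 0.59 * 0.41 = 0.2419
  Item 6: 0.65 * 0.35 = 0.2275
  Item 7: 0.63 * 0.37 = 0.2331
  Item 8: 0.32 * 0.68 = 0.2176
  Item 9: 0.28 * 0.72 = 0.2016
  Item 10: 0.68 * 0.32 = 0.2176
Sum(p_i * q_i) = 0.2139 + 0.2304 + 0.16 + 0.2379 + 0.2419 + 0.2275 + 0.2331 + 0.2176 + 0.2016 + 0.2176 = 2.1815
KR-20 = (k/(k-1)) * (1 - Sum(p_i*q_i) / Var_total)
= (10/9) * (1 - 2.1815/5.51)
= 1.1111 * 0.6041
KR-20 = 0.6712

0.6712


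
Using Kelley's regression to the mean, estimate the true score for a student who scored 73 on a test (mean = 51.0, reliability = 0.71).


T_est = rxx * X + (1 - rxx) * mean
T_est = 0.71 * 73 + 0.29 * 51.0
T_est = 51.83 + 14.79
T_est = 66.62

66.62


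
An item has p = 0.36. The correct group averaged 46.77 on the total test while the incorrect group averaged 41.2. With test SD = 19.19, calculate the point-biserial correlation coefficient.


q = 1 - p = 0.64
rpb = ((M1 - M0) / SD) * sqrt(p * q)
rpb = ((46.77 - 41.2) / 19.19) * sqrt(0.36 * 0.64)
rpb = 0.1393

0.1393


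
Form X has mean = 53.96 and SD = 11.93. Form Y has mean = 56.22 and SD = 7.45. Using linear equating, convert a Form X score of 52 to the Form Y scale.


slope = SD_Y / SD_X = 7.45 / 11.93 ~ 0.6245
intercept = mean_Y - slope * mean_X = 56.22 - (7.45 / 11.93) * 53.96 ~ 22.5233
Y = slope * X + intercept. To avoid rounding drift from the rounded slope/intercept, evaluate the equivalent form Y = mean_Y + SD_Y * (X - mean_X) / SD_X at full precision:
Y = 56.22 + 7.45 * (52 - 53.96) / 11.93
Y = 56.22 - 7.45 * 1.96 / 11.93
Y = 56.22 - 14.602 / 11.93
Y = 56.22 - 1.224
Y = 54.996

54.996


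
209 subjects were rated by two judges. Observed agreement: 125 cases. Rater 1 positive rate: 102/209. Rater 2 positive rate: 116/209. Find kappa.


P_o = 125/209 = 0.598086
P_e = (102*116 + 107*93) / 43681 = 0.498684
kappa = (P_o - P_e) / (1 - P_e)
kappa = (0.598086 - 0.498684) / (1 - 0.498684)
kappa = 0.1983

0.1983


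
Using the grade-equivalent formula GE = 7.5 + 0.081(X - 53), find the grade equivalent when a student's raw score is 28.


raw - median = 28 - 53 = -25
slope * diff = 0.081 * -25 = -2.025
GE = 7.5 + -2.025
GE = 5.475

5.475


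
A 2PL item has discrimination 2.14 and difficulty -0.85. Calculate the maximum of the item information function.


For 2PL, max info at theta = b = -0.85
I_max = a^2 / 4 = 2.14^2 / 4
= 4.5796 / 4
I_max = 1.1449

1.1449


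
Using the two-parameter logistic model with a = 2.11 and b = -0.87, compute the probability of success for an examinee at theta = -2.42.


a*(theta - b) = 2.11 * (-2.42 - -0.87) = -3.2705
exp(--3.2705) = 26.3245
P = 1 / (1 + 26.3245)
P = 0.0366

0.0366


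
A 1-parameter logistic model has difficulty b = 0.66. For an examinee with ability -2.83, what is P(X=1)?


theta - b = -2.83 - 0.66 = -3.49
exp(-(theta - b)) = exp(3.49) = 32.7859
P = 1 / (1 + 32.7859)
P = 0.0296

0.0296


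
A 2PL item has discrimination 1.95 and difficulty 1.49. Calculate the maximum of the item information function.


For 2PL, max info at theta = b = 1.49
I_max = a^2 / 4 = 1.95^2 / 4
= 3.8025 / 4
I_max = 0.9506

0.9506


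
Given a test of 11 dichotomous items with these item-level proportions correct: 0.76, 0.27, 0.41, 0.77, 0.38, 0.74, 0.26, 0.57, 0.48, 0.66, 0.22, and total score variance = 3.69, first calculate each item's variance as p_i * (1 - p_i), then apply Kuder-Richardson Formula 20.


For each item, compute p_i * q_i:
  Item 1: 0.76 * 0.24 = 0.1824
  Item 2: 0.27 * 0.73 = 0.1971
  Item 3: 0.41 * 0.59 = 0.2419
  Item 4: 0.77 * 0.23 = 0.1771
  Item 5: 0.38 * 0.62 = 0.2356
  Item 6: 0.74 * 0.26 = 0.1924
  Item 7: 0.26 * 0.74 = 0.1924
  Item 8: 0.57 * 0.43 = 0.2451
  Item 9: 0.48 * 0.52 = 0.2496
  Item 10: 0.66 * 0.34 = 0.2244
  Item 11: 0.22 * 0.78 = 0.1716
Sum(p_i * q_i) = 0.1824 + 0.1971 + 0.2419 + 0.1771 + 0.2356 + 0.1924 + 0.1924 + 0.2451 + 0.2496 + 0.2244 + 0.1716 = 2.3096
KR-20 = (k/(k-1)) * (1 - Sum(p_i*q_i) / Var_total)
= (11/10) * (1 - 2.3096/3.69)
= 1.1 * 0.3741
KR-20 = 0.4115

0.4115


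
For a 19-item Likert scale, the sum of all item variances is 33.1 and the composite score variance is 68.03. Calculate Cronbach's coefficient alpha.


alpha = (k/(k-1)) * (1 - sum(si^2)/s_total^2)
= (19/18) * (1 - 33.1/68.03)
alpha = 0.542

0.542


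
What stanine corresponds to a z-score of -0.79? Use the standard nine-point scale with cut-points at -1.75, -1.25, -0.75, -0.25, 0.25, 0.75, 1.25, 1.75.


Stanine boundaries: [-1.75, -1.25, -0.75, -0.25, 0.25, 0.75, 1.25, 1.75]
z = -0.79
Check each boundary:
  z >= -1.75 -> could be stanine 2
  z >= -1.25 -> could be stanine 3
  z < -0.75
  z < -0.25
  z < 0.25
  z < 0.75
  z < 1.25
  z < 1.75
Highest qualifying boundary gives stanine = 3

3


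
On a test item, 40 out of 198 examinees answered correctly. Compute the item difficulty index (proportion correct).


Item difficulty p = number correct / total examinees
p = 40 / 198
p = 0.202

0.202


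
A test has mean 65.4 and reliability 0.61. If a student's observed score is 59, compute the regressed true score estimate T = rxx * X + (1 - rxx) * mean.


T_est = rxx * X + (1 - rxx) * mean
T_est = 0.61 * 59 + 0.39 * 65.4
T_est = 35.99 + 25.506
T_est = 61.496

61.496


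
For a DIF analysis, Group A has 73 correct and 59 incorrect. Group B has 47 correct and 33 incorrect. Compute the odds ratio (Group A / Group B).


Odds_A = 73/59 = 1.2373
Odds_B = 47/33 = 1.4242
OR = Odds_A / Odds_B = 1.2373 / 1.4242
Exactly, OR = (73 * 33) / (59 * 47) = 2409 / 2773
OR = 0.8687

0.8687


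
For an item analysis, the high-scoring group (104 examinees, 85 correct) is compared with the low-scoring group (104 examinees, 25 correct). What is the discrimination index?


p_upper = 85/104 = 0.8173
p_lower = 25/104 = 0.2404
D = 0.8173 - 0.2404 = 0.5769

0.5769


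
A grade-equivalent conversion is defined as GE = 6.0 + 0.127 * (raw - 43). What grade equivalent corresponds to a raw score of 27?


raw - median = 27 - 43 = -16
slope * diff = 0.127 * -16 = -2.032
GE = 6.0 + -2.032
GE = 3.968

3.968


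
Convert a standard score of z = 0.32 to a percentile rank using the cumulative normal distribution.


CDF(z) = 0.5 * (1 + erf(z/sqrt(2)))
erf(0.2263) = 0.251
CDF = 0.6255
Percentile rank = 0.6255 * 100 = 62.55

62.55


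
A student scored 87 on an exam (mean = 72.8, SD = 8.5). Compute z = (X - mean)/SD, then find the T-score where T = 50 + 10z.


z = (X - mean) / SD = (87 - 72.8) / 8.5
z = 14.2 / 8.5
z = 1.6706
T-score = T = 50 + 10z
Carry z at full precision (z = 14.2 / 8.5) into the conversion:
T-score = 50 + 10 * (14.2 / 8.5) = 50 + 142 / 8.5
T-score = 50 + 16.7059
T-score = 66.7059

66.7059


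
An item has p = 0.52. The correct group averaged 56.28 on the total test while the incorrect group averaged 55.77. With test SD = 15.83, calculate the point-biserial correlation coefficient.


q = 1 - p = 0.48
rpb = ((M1 - M0) / SD) * sqrt(p * q)
rpb = ((56.28 - 55.77) / 15.83) * sqrt(0.52 * 0.48)
rpb = 0.0161

0.0161


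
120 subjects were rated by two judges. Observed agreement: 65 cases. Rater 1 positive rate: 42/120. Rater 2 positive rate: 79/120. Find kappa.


P_o = 65/120 = 0.541667
P_e = (42*79 + 78*41) / 14400 = 0.4525
kappa = (P_o - P_e) / (1 - P_e)
kappa = (0.541667 - 0.4525) / (1 - 0.4525)
kappa = 0.1629

0.1629


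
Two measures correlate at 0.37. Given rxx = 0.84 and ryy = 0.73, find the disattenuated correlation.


r_corrected = rxy / sqrt(rxx * ryy)
= 0.37 / sqrt(0.84 * 0.73)
= 0.37 / sqrt(0.6132)
= 0.37 / 0.783071
r_corrected = 0.4725

0.4725


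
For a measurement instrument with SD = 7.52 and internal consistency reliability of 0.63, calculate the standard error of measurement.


SEM = SD * sqrt(1 - rxx)
SEM = 7.52 * sqrt(1 - 0.63)
SEM = 7.52 * sqrt(0.37) = 7.52 * 0.608276
SEM = 4.5742

4.5742


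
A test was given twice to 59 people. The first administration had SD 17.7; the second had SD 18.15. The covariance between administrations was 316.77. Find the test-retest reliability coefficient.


r = cov(X,Y) / (SD_X * SD_Y)
r = 316.77 / (17.7 * 18.15)
r = 316.77 / 321.255
r = 0.986

0.986


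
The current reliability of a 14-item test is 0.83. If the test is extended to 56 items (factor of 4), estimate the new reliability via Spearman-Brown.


r_new = (n * rxx) / (1 + (n-1) * rxx)
r_new = (4 * 0.83) / (1 + 3 * 0.83)
r_new = 3.32 / 3.49
r_new = 0.9513

0.9513


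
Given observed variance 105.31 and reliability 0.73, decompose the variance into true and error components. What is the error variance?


var_true = rxx * var_obs = 0.73 * 105.31 = 76.8763
var_error = var_obs - var_true
var_error = 105.31 - 76.8763
var_error = 28.4337

28.4337


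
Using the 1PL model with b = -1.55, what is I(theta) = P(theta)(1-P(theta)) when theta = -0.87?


P = 1/(1+exp(-(-0.87--1.55))) = 0.6637
I = P*(1-P) = 0.6637 * 0.3363
I = 0.2232

0.2232


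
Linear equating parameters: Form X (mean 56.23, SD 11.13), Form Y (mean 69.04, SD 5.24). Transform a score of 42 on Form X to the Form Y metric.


slope = SD_Y / SD_X = 5.24 / 11.13 ~ 0.4708
intercept = mean_Y - slope * mean_X = 69.04 - (5.24 / 11.13) * 56.23 ~ 42.5669
Y = slope * X + intercept. To avoid rounding drift from the rounded slope/intercept, evaluate the equivalent form Y = mean_Y + SD_Y * (X - mean_X) / SD_X at full precision:
Y = 69.04 + 5.24 * (42 - 56.23) / 11.13
Y = 69.04 - 5.24 * 14.23 / 11.13
Y = 69.04 - 74.5652 / 11.13
Y = 69.04 - 6.6995
Y = 62.3405

62.3405


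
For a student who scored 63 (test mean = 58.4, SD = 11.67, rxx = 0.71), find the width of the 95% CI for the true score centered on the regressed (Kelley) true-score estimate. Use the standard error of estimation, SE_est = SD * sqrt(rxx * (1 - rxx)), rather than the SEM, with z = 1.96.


True score estimate = 0.71*63 + 0.29*58.4 = 61.666
SE_est = SD * sqrt(rxx * (1 - rxx)) = 11.67 * sqrt(0.71 * 0.29) = 11.67 * sqrt(0.2059) = 5.295403
CI = T_est +/- z * SE_est, so width = 2 * z * SE_est = 2 * 1.96 * 5.295403
Width = 20.758

20.758


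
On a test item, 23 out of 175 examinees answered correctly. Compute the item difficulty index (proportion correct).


Item difficulty p = number correct / total examinees
p = 23 / 175
p = 0.1314

0.1314


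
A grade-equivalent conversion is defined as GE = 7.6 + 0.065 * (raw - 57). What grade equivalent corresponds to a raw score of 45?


raw - median = 45 - 57 = -12
slope * diff = 0.065 * -12 = -0.78
GE = 7.6 + -0.78
GE = 6.82

6.82


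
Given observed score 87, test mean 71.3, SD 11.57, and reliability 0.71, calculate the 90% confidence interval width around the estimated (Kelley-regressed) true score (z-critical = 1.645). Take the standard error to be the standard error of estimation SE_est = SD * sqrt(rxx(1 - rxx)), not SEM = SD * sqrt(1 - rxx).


True score estimate = 0.71*87 + 0.29*71.3 = 82.447
SE_est = SD * sqrt(rxx * (1 - rxx)) = 11.57 * sqrt(0.71 * 0.29) = 11.57 * sqrt(0.2059) = 5.250027
CI = T_est +/- z * SE_est, so width = 2 * z * SE_est = 2 * 1.645 * 5.250027
Width = 17.2726

17.2726


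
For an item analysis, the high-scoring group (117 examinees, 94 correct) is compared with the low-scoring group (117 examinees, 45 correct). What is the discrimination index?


p_upper = 94/117 = 0.8034
p_lower = 45/117 = 0.3846
D = 0.8034 - 0.3846 = 0.4188

0.4188


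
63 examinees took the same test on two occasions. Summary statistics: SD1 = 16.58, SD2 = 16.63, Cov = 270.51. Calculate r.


r = cov(X,Y) / (SD_X * SD_Y)
r = 270.51 / (16.58 * 16.63)
r = 270.51 / 275.7254
r = 0.9811

0.9811


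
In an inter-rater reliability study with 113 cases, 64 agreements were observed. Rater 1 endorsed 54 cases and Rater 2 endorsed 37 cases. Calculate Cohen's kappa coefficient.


P_o = 64/113 = 0.566372
P_e = (54*37 + 59*76) / 12769 = 0.507636
kappa = (P_o - P_e) / (1 - P_e)
kappa = (0.566372 - 0.507636) / (1 - 0.507636)
kappa = 0.1193

0.1193


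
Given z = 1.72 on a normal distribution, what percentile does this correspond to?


CDF(z) = 0.5 * (1 + erf(z/sqrt(2)))
erf(1.2162) = 0.9146
CDF = 0.9573
Percentile rank = 0.9573 * 100 = 95.73

95.73


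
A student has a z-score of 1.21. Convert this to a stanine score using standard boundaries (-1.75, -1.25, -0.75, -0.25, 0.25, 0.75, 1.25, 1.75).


Stanine boundaries: [-1.75, -1.25, -0.75, -0.25, 0.25, 0.75, 1.25, 1.75]
z = 1.21
Check each boundary:
  z >= -1.75 -> could be stanine 2
  z >= -1.25 -> could be stanine 3
  z >= -0.75 -> could be stanine 4
  z >= -0.25 -> could be stanine 5
  z >= 0.25 -> could be stanine 6
  z >= 0.75 -> could be stanine 7
  z < 1.25
  z < 1.75
Highest qualifying boundary gives stanine = 7

7


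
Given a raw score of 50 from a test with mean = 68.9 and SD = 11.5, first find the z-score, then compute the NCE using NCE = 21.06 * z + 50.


z = (X - mean) / SD = (50 - 68.9) / 11.5
z = -18.9 / 11.5
z = -1.6435
NCE = NCE = 21.06z + 50
Carry z at full precision (z = -18.9 / 11.5) into the conversion:
NCE = 21.06 * (-18.9 / 11.5) + 50 = -398.034 / 11.5 + 50
NCE = -34.6117 + 50
NCE = 15.3883

15.3883


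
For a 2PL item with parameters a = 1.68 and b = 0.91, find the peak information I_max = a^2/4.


For 2PL, max info at theta = b = 0.91
I_max = a^2 / 4 = 1.68^2 / 4
= 2.8224 / 4
I_max = 0.7056

0.7056


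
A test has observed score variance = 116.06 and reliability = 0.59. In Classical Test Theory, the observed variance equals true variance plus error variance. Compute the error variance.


var_true = rxx * var_obs = 0.59 * 116.06 = 68.4754
var_error = var_obs - var_true
var_error = 116.06 - 68.4754
var_error = 47.5846

47.5846


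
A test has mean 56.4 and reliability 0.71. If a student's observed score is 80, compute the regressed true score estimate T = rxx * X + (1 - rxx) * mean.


T_est = rxx * X + (1 - rxx) * mean
T_est = 0.71 * 80 + 0.29 * 56.4
T_est = 56.8 + 16.356
T_est = 73.156

73.156


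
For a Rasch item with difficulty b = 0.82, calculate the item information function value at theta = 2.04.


P = 1/(1+exp(-(2.04-0.82))) = 0.7721
I = P*(1-P) = 0.7721 * 0.2279
I = 0.176

0.176


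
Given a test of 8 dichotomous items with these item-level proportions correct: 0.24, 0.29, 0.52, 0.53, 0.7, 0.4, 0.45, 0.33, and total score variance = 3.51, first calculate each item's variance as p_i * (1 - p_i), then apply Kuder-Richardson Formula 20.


For each item, compute p_i * q_i:
  Item 1: 0.24 * 0.76 = 0.1824
  Item 2: 0.29 * 0.71 = 0.2059
  Item 3: 0.52 * 0.48 = 0.2496
  Item 4: 0.53 * 0.47 = 0.2491
  Item 5: 0.7 * 0.3 = 0.21
  Item 6: 0.4 * 0.6 = 0.24
  Item 7: 0.45 * 0.55 = 0.2475
  Item 8: 0.33 * 0.67 = 0.2211
Sum(p_i * q_i) = 0.1824 + 0.2059 + 0.2496 + 0.2491 + 0.21 + 0.24 + 0.2475 + 0.2211 = 1.8056
KR-20 = (k/(k-1)) * (1 - Sum(p_i*q_i) / Var_total)
= (8/7) * (1 - 1.8056/3.51)
= 1.1429 * 0.4856
KR-20 = 0.555

0.555


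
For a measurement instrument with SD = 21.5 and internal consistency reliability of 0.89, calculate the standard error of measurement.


SEM = SD * sqrt(1 - rxx)
SEM = 21.5 * sqrt(1 - 0.89)
SEM = 21.5 * sqrt(0.11) = 21.5 * 0.331662
SEM = 7.1307

7.1307


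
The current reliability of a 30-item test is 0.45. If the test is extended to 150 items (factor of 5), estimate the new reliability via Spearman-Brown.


r_new = (n * rxx) / (1 + (n-1) * rxx)
r_new = (5 * 0.45) / (1 + 4 * 0.45)
r_new = 2.25 / 2.8
r_new = 0.8036

0.8036


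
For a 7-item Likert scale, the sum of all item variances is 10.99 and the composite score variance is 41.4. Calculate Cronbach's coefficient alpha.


alpha = (k/(k-1)) * (1 - sum(si^2)/s_total^2)
= (7/6) * (1 - 10.99/41.4)
alpha = 0.857

0.857


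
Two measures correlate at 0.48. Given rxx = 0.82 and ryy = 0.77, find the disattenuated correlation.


r_corrected = rxy / sqrt(rxx * ryy)
= 0.48 / sqrt(0.82 * 0.77)
= 0.48 / sqrt(0.6314)
= 0.48 / 0.794607
r_corrected = 0.6041

0.6041


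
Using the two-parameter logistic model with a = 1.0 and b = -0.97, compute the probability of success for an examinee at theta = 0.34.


a*(theta - b) = 1.0 * (0.34 - -0.97) = 1.31
exp(-1.31) = 0.2698
P = 1 / (1 + 0.2698)
P = 0.7875

0.7875


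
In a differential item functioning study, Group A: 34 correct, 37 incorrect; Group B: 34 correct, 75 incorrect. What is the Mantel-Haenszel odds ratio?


Odds_A = 34/37 = 0.9189
Odds_B = 34/75 = 0.4533
OR = Odds_A / Odds_B = 0.9189 / 0.4533
Exactly, OR = (34 * 75) / (37 * 34) = 2550 / 1258
OR = 2.027

2.027


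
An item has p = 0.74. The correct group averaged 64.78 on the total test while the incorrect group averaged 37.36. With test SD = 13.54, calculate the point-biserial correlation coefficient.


q = 1 - p = 0.26
rpb = ((M1 - M0) / SD) * sqrt(p * q)
rpb = ((64.78 - 37.36) / 13.54) * sqrt(0.74 * 0.26)
rpb = 0.8883

0.8883


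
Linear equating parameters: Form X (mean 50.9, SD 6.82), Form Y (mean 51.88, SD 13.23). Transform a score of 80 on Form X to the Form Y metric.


slope = SD_Y / SD_X = 13.23 / 6.82 ~ 1.9399
intercept = mean_Y - slope * mean_X = 51.88 - (13.23 / 6.82) * 50.9 ~ -46.86
Y = slope * X + intercept. To avoid rounding drift from the rounded slope/intercept, evaluate the equivalent form Y = mean_Y + SD_Y * (X - mean_X) / SD_X at full precision:
Y = 51.88 + 13.23 * (80 - 50.9) / 6.82
Y = 51.88 + 13.23 * 29.1 / 6.82
Y = 51.88 + 384.993 / 6.82
Y = 51.88 + 56.4506
Y = 108.3306

108.3306


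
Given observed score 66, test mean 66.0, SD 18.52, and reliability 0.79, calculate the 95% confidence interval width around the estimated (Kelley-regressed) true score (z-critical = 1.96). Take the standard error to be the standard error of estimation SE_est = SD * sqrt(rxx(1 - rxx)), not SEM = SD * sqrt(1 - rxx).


True score estimate = 0.79*66 + 0.21*66.0 = 66.0
SE_est = SD * sqrt(rxx * (1 - rxx)) = 18.52 * sqrt(0.79 * 0.21) = 18.52 * sqrt(0.1659) = 7.543349
CI = T_est +/- z * SE_est, so width = 2 * z * SE_est = 2 * 1.96 * 7.543349
Width = 29.5699

29.5699


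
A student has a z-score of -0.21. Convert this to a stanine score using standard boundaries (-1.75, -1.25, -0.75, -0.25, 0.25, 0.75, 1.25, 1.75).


Stanine boundaries: [-1.75, -1.25, -0.75, -0.25, 0.25, 0.75, 1.25, 1.75]
z = -0.21
Check each boundary:
  z >= -1.75 -> could be stanine 2
  z >= -1.25 -> could be stanine 3
  z >= -0.75 -> could be stanine 4
  z >= -0.25 -> could be stanine 5
  z < 0.25
  z < 0.75
  z < 1.25
  z < 1.75
Highest qualifying boundary gives stanine = 5

5


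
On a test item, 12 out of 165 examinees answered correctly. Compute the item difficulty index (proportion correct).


Item difficulty p = number correct / total examinees
p = 12 / 165
p = 0.0727

0.0727


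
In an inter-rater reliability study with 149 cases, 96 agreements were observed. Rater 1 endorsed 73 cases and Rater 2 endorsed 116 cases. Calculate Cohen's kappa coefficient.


P_o = 96/149 = 0.644295
P_e = (73*116 + 76*33) / 22201 = 0.494392
kappa = (P_o - P_e) / (1 - P_e)
kappa = (0.644295 - 0.494392) / (1 - 0.494392)
kappa = 0.2965

0.2965


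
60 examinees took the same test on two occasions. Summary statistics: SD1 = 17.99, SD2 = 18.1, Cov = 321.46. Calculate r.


r = cov(X,Y) / (SD_X * SD_Y)
r = 321.46 / (17.99 * 18.1)
r = 321.46 / 325.619
r = 0.9872

0.9872


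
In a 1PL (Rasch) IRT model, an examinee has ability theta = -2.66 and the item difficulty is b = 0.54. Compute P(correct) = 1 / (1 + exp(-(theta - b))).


theta - b = -2.66 - 0.54 = -3.2
exp(-(theta - b)) = exp(3.2) = 24.5325
P = 1 / (1 + 24.5325)
P = 0.0392

0.0392


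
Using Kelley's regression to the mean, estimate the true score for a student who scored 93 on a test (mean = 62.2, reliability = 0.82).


T_est = rxx * X + (1 - rxx) * mean
T_est = 0.82 * 93 + 0.18 * 62.2
T_est = 76.26 + 11.196
T_est = 87.456

87.456


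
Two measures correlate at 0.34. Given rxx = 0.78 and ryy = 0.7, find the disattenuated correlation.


r_corrected = rxy / sqrt(rxx * ryy)
= 0.34 / sqrt(0.78 * 0.7)
= 0.34 / sqrt(0.546)
= 0.34 / 0.738918
r_corrected = 0.4601

0.4601


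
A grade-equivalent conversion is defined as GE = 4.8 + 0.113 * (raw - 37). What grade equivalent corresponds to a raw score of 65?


raw - median = 65 - 37 = 28
slope * diff = 0.113 * 28 = 3.164
GE = 4.8 + 3.164
GE = 7.964

7.964


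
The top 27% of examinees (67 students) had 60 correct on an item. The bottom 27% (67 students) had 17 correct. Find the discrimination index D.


p_upper = 60/67 = 0.8955
p_lower = 17/67 = 0.2537
D = 0.8955 - 0.2537 = 0.6418

0.6418


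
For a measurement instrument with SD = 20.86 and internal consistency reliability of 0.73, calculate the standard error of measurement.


SEM = SD * sqrt(1 - rxx)
SEM = 20.86 * sqrt(1 - 0.73)
SEM = 20.86 * sqrt(0.27) = 20.86 * 0.519615
SEM = 10.8392

10.8392


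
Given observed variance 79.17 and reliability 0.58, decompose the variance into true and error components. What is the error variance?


var_true = rxx * var_obs = 0.58 * 79.17 = 45.9186
var_error = var_obs - var_true
var_error = 79.17 - 45.9186
var_error = 33.2514

33.2514


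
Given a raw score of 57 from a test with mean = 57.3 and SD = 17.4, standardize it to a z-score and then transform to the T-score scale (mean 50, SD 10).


z = (X - mean) / SD = (57 - 57.3) / 17.4
z = -0.3 / 17.4
z = -0.0172
T-score = T = 50 + 10z
Carry z at full precision (z = -0.3 / 17.4) into the conversion:
T-score = 50 + 10 * (-0.3 / 17.4) = 50 + -3 / 17.4
T-score = 50 + -0.1724
T-score = 49.8276

49.8276


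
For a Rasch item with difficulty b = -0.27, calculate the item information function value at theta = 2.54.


P = 1/(1+exp(-(2.54--0.27))) = 0.9432
I = P*(1-P) = 0.9432 * 0.0568
I = 0.0536

0.0536


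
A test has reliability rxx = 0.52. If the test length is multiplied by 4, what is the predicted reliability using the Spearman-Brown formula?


r_new = (n * rxx) / (1 + (n-1) * rxx)
r_new = (4 * 0.52) / (1 + 3 * 0.52)
r_new = 2.08 / 2.56
r_new = 0.8125

0.8125


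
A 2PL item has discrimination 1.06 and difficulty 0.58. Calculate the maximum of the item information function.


For 2PL, max info at theta = b = 0.58
I_max = a^2 / 4 = 1.06^2 / 4
= 1.1236 / 4
I_max = 0.2809

0.2809


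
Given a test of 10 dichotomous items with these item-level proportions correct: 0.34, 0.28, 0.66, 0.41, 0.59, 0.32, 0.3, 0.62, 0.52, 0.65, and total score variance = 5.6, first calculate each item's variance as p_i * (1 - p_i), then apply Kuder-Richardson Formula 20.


For each item, compute p_i * q_i:
  Item 1: 0.34 * 0.66 = 0.2244
  Item 2: 0.28 * 0.72 = 0.2016
  Item 3: 0.66 * 0.34 = 0.2244
  Item 4: 0.41 * 0.59 = 0.2419
  Item 5: 0.59 * 0.41 = 0.2419
  Item 6: 0.32 * 0.68 = 0.2176
  Item 7: 0.3 * 0.7 = 0.21
  Item 8: 0.62 * 0.38 = 0.2356
  Item 9: 0.52 * 0.48 = 0.2496
  Item 10: 0.65 * 0.35 = 0.2275
Sum(p_i * q_i) = 0.2244 + 0.2016 + 0.2244 + 0.2419 + 0.2419 + 0.2176 + 0.21 + 0.2356 + 0.2496 + 0.2275 = 2.2745
KR-20 = (k/(k-1)) * (1 - Sum(p_i*q_i) / Var_total)
= (10/9) * (1 - 2.2745/5.6)
= 1.1111 * 0.5938
KR-20 = 0.6598

0.6598


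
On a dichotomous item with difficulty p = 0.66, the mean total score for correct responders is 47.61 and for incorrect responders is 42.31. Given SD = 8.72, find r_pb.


q = 1 - p = 0.34
rpb = ((M1 - M0) / SD) * sqrt(p * q)
rpb = ((47.61 - 42.31) / 8.72) * sqrt(0.66 * 0.34)
rpb = 0.2879

0.2879


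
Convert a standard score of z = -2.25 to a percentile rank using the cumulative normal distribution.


CDF(z) = 0.5 * (1 + erf(z/sqrt(2)))
erf(-1.591) = -0.9756
CDF = 0.0122
Percentile rank = 0.0122 * 100 = 1.22

1.22


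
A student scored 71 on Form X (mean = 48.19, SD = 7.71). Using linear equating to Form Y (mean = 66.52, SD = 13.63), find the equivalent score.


slope = SD_Y / SD_X = 13.63 / 7.71 ~ 1.7678
intercept = mean_Y - slope * mean_X = 66.52 - (13.63 / 7.71) * 48.19 ~ -18.6719
Y = slope * X + intercept. To avoid rounding drift from the rounded slope/intercept, evaluate the equivalent form Y = mean_Y + SD_Y * (X - mean_X) / SD_X at full precision:
Y = 66.52 + 13.63 * (71 - 48.19) / 7.71
Y = 66.52 + 13.63 * 22.81 / 7.71
Y = 66.52 + 310.9003 / 7.71
Y = 66.52 + 40.3243
Y = 106.8443

106.8443
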